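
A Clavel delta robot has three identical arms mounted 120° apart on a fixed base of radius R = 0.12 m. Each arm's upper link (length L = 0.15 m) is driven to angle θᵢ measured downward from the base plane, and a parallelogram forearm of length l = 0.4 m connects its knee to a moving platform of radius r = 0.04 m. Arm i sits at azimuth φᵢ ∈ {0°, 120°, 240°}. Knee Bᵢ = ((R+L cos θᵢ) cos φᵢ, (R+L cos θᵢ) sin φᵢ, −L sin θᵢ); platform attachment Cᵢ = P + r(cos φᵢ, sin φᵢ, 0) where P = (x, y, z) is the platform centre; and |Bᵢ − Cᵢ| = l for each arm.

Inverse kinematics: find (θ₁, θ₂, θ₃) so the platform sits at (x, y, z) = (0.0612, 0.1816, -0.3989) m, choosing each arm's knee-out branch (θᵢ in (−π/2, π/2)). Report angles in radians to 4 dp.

θ₁ = 0.5236, θ₂ = 0.2616, θ₃ = 1.3091

φ1=0.0° → target in arm frame (0.0612, 0.1816)
  A cos θ + B sin θ = C:  0.0188·cos θ + -0.3989·sin θ = -0.1832
  √(A²+B²)=0.3993;  θ1 = -1.5237+2.0473 ≈ 0.5236
φ2=120.0° → target in arm frame (0.1267, -0.1438)
  A=-0.0467, B=-0.3989, C=(l²−L²−A²−y'²−z²)/(2L)=-0.1483
  √(A²+B²)=0.4016;  θ2 = -1.6873+1.9489 ≈ 0.2616
φ3=240.0° → target in arm frame (-0.1879, -0.0378)
  A cos θ + B sin θ = C:  0.2679·cos θ + -0.3989·sin θ = -0.3160
  θ3 = atan2(B,A) + arccos(C/0.4805) = 1.3091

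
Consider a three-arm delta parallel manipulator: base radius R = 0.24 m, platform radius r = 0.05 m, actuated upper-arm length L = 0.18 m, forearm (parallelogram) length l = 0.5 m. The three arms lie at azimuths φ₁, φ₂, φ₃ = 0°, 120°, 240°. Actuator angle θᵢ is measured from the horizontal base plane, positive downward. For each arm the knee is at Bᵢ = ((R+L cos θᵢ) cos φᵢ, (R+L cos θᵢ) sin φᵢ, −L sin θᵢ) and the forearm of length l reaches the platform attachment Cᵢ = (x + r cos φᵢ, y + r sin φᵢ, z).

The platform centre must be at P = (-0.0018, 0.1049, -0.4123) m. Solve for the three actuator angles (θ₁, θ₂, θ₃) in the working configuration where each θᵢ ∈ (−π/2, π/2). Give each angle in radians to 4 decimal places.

φ1=0.0° → target in arm frame (-0.0018, 0.1049)
  e−x'=0.1918;  (l²−L²−(e−x')²−y'²−z²)/2L = -0.0005
  γ=atan2(-0.4123,0.1918)=-1.1354;  ψ=arccos(-0.0011)=1.5719;  θ1=γ+ψ≈0.4365
φ2=120.0° → target in arm frame (0.0917, -0.0509)
  A cos θ + B sin θ = C:  0.0983·cos θ + -0.4123·sin θ = 0.0982
  γ=atan2(-0.4123,0.0983)=-1.3369;  ψ=arccos(0.2318)=1.3369;  θ2=γ+ψ≈0.0000
φ3=240.0° → target in arm frame (-0.0899, -0.0540)
  A cos θ + B sin θ = C:  0.2799·cos θ + -0.4123·sin θ = -0.0936
  √(A²+B²)=0.4984;  θ3 = -0.9743+1.7596 ≈ 0.7853

θ₁ = 0.4365, θ₂ = 0.0000, θ₃ = 0.7853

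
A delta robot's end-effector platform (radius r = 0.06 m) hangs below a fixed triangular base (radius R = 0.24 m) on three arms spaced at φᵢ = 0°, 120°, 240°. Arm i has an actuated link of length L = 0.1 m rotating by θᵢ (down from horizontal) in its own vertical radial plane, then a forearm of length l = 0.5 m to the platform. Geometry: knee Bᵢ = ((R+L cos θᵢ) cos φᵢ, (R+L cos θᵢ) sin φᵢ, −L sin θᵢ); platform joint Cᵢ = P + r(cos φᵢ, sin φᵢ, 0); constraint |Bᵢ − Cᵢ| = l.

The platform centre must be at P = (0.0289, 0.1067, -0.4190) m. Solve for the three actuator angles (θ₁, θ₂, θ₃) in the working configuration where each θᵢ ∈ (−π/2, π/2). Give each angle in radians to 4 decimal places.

θ₁ = 0.0000, θ₂ = -0.3497, θ₃ = 0.7850

rotate P by −φ1: (0.0289, 0.1067, -0.4190)
  A cos θ + B sin θ = C:  0.1511·cos θ + -0.4190·sin θ = 0.1511
  √(A²+B²)=0.4454;  θ1 = -1.2247+1.2247 ≈ 0.0000
φ2=120.0° → target in arm frame (0.0780, -0.0784)
  e−x'=0.1020;  (l²−L²−(e−x')²−y'²−z²)/2L = 0.2394
  √(A²+B²)=0.4312;  θ2 = -1.3319+0.9822 ≈ -0.3497
φ3=240.0° → target in arm frame (-0.1069, -0.0283)
  e−x'=0.2869;  (l²−L²−(e−x')²−y'²−z²)/2L = -0.0932
  θ3 = atan2(B,A) + arccos(C/0.5078) = 0.7850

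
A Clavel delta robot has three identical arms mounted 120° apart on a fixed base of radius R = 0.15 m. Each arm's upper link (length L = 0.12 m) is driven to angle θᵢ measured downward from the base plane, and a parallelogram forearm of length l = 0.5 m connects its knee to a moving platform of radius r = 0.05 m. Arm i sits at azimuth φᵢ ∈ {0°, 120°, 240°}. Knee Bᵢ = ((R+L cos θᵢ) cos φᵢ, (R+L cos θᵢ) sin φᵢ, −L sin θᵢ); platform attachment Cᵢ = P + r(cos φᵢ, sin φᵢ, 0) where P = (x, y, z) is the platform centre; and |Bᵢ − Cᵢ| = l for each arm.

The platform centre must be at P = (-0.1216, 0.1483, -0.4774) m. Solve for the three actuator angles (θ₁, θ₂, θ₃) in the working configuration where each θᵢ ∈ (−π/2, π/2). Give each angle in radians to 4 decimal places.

arm 1 (φ=0.0°): x'=-0.1216, y'=0.1483
  A=0.2216, B=-0.4774, C=(l²−L²−A²−y'²−z²)/(2L)=-0.2642
  θ1 = atan2(B,A) + arccos(C/0.5263) = 0.9605
rotate P by −φ2: (0.1892, 0.0312, -0.4774)
  A=-0.0892, B=-0.4774, C=(l²−L²−A²−y'²−z²)/(2L)=-0.0052
  γ=atan2(-0.4774,-0.0892)=-1.7556;  ψ=arccos(-0.0107)=1.5815;  θ2=γ+ψ≈-0.1741
arm 3 (φ=240.0°): x'=-0.0676, y'=-0.1795
  A=0.1676, B=-0.4774, C=(l²−L²−A²−y'²−z²)/(2L)=-0.2192
  θ3 = atan2(B,A) + arccos(C/0.5060) = 0.7858

θ₁ = 0.9605, θ₂ = -0.1741, θ₃ = 0.7858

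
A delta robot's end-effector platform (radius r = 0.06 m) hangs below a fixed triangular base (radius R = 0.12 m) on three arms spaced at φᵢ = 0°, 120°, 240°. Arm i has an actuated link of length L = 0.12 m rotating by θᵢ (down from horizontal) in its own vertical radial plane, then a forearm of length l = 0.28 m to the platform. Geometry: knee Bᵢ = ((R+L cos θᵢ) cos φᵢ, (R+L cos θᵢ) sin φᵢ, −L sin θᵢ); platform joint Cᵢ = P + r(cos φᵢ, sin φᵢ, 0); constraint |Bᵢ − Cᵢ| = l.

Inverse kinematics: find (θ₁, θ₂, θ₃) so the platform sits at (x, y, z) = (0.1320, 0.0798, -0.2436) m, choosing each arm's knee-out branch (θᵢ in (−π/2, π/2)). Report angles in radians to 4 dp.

φ1=0.0° → target in arm frame (0.1320, 0.0798)
  e−x'=-0.0720;  (l²−L²−(e−x')²−y'²−z²)/2L = -0.0287
  √(A²+B²)=0.2540;  θ1 = -1.8582+1.6841 ≈ -0.1741
rotate P by −φ2: (0.0031, -0.1542, -0.2436)
  A=0.0569, B=-0.2436, C=(l²−L²−A²−y'²−z²)/(2L)=-0.0932
  γ=atan2(-0.2436,0.0569)=-1.3414;  ψ=arccos(-0.3724)=1.9524;  θ2=γ+ψ≈0.6111
φ3=240.0° → target in arm frame (-0.1351, 0.0744)
  e−x'=0.1951;  (l²−L²−(e−x')²−y'²−z²)/2L = -0.1623
  γ=atan2(-0.2436,0.1951)=-0.8955;  ψ=arccos(-0.5199)=2.1176;  θ3=γ+ψ≈1.2221

θ₁ = -0.1741, θ₂ = 0.6111, θ₃ = 1.2221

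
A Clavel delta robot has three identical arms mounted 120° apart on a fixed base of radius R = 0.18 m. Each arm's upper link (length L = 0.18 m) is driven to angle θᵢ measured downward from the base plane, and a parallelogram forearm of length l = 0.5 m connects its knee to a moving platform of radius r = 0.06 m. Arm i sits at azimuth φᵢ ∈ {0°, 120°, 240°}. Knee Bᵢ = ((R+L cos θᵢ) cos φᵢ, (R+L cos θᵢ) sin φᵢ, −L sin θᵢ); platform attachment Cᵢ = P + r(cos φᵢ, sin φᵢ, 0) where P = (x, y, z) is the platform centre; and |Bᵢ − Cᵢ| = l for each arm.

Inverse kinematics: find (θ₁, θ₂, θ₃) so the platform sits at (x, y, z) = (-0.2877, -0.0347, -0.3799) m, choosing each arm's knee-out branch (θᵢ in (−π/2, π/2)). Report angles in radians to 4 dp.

θ₁ = 1.3092, θ₂ = 0.0001, θ₃ = -0.2617

arm 1 (φ=0.0°): x'=-0.2877, y'=-0.0347
  A=0.4077, B=-0.3799, C=(l²−L²−A²−y'²−z²)/(2L)=-0.2615
  θ1 = atan2(B,A) + arccos(C/0.5573) = 1.3092
rotate P by −φ2: (0.1138, 0.2665, -0.3799)
  A=0.0062, B=-0.3799, C=(l²−L²−A²−y'²−z²)/(2L)=0.0061
  γ=atan2(-0.3799,0.0062)=-1.5545;  ψ=arccos(0.0162)=1.5546;  θ2=γ+ψ≈0.0001
rotate P by −φ3: (0.1739, -0.2318, -0.3799)
  A cos θ + B sin θ = C:  -0.0539·cos θ + -0.3799·sin θ = 0.0462
  γ=atan2(-0.3799,-0.0539)=-1.7117;  ψ=arccos(0.1204)=1.4501;  θ3=γ+ψ≈-0.2617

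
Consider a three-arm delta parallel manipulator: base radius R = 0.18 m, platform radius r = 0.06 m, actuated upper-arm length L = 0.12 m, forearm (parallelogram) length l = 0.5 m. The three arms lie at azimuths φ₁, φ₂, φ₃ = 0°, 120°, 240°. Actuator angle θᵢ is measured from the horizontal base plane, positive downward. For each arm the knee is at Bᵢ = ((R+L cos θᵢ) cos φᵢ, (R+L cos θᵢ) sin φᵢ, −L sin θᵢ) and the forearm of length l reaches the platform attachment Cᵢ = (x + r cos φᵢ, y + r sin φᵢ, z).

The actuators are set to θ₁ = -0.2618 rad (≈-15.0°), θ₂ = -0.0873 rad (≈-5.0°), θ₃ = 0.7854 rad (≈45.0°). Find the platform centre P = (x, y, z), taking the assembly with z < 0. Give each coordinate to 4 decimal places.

arm 1 at φ=0.0°: ρ1 = 0.2359;  O1 = (0.2359, 0.0000, 0.0311)
O2 = (0.2395·cos120.0°, 0.2395·sin120.0°, 0.0105) = (-0.1198, 0.2075, 0.0105)
O3 = (0.2049·cos240.0°, 0.2049·sin240.0°, -0.0849) = (-0.1024, -0.1774, -0.0849)
eliminate P² terms by subtracting sphere 1 from 2 and 3
linear system: -0.7114x+0.4149y = 0.0009−-0.0412z; -0.6767x+-0.3548y = -0.0075−-0.2318z
Cramer: x(z) = 0.0052-0.2078z;  y(z) = 0.0111-0.2570z
into |P−O₁|² = l²: 1.1093z² + 0.0281z + -0.1957 = 0;  Δ = 0.8691;  z = -0.4329 or 0.4076 → z<0 root = -0.4329
x = 0.0952, y = 0.1223

(0.0952, 0.1223, -0.4329)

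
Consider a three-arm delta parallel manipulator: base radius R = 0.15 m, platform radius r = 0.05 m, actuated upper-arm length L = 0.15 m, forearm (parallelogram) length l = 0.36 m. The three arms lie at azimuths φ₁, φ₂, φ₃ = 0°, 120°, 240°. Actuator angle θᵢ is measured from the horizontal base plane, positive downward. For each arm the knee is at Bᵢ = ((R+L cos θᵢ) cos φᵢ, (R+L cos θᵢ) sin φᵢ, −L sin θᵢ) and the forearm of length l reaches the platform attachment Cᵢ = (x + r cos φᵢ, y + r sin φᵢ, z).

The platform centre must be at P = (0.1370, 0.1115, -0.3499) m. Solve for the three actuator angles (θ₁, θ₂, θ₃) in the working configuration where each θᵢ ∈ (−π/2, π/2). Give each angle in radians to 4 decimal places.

θ₁ = 0.1743, θ₂ = 0.6979, θ₃ = 1.3960

arm 1 (φ=0.0°): x'=0.1370, y'=0.1115
  A cos θ + B sin θ = C:  -0.0370·cos θ + -0.3499·sin θ = -0.0971
  γ=atan2(-0.3499,-0.0370)=-1.6761;  ψ=arccos(-0.2760)=1.8504;  θ1=γ+ψ≈0.1743
arm 2 (φ=120.0°): x'=0.0281, y'=-0.1744
  A cos θ + B sin θ = C:  0.0719·cos θ + -0.3499·sin θ = -0.1697
  √(A²+B²)=0.3572;  θ2 = -1.3680+2.0659 ≈ 0.6979
φ3=240.0° → target in arm frame (-0.1651, 0.0629)
  A cos θ + B sin θ = C:  0.2651·cos θ + -0.3499·sin θ = -0.2985
  θ3 = atan2(B,A) + arccos(C/0.4390) = 1.3960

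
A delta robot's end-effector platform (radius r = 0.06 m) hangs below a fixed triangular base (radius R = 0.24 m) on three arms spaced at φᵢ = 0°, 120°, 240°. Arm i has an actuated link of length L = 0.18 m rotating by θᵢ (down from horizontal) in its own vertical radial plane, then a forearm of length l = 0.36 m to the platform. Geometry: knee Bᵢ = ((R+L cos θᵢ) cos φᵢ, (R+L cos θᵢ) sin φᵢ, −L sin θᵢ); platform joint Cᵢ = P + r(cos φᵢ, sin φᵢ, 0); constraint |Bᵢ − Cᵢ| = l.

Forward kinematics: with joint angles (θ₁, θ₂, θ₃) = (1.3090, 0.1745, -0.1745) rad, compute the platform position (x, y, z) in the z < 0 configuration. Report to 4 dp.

(-0.1330, -0.0176, -0.1746)

φ1=0.0°: virtual centre (0.2266, 0.0000, -0.1739), radius l
φ2=120.0°: virtual centre (-0.1786, 0.3094, -0.0313), radius l
φ3=240.0°: virtual centre (-0.1786, -0.3094, 0.0313), radius l
subtract pairs → two planes through P
linear system: -0.8104x+0.6188y = 0.0470−0.2852z; -0.8104x+-0.6188y = 0.0470−0.4102z
det = 1.0030;  x = -0.0580+0.4291z,  y = 0.0000+0.1010z
sphere 1 gives Az²+Bz+C=0 with A=1.1943, B=0.1035, C=-0.0184;  B²−4AC=0.0984;  roots -0.1746, 0.0880;  negative root z = -0.1746
x = -0.1330, y = -0.0176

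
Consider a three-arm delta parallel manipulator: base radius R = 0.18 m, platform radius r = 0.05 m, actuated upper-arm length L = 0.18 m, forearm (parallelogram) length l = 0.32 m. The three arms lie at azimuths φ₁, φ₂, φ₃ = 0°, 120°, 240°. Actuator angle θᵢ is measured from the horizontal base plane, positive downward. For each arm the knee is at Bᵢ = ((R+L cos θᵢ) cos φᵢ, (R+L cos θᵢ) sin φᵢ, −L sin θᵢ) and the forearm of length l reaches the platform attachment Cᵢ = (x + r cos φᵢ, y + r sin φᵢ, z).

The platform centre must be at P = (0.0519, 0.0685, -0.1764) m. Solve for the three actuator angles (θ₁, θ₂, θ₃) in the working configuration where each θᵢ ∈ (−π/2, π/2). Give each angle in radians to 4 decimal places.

φ1=0.0° → target in arm frame (0.0519, 0.0685)
  A cos θ + B sin θ = C:  0.0781·cos θ + -0.1764·sin θ = 0.0780
  γ=atan2(-0.1764,0.0781)=-1.1540;  ψ=arccos(0.4045)=1.1544;  θ1=γ+ψ≈0.0004
φ2=120.0° → target in arm frame (0.0334, -0.0792)
  A=0.0966, B=-0.1764, C=(l²−L²−A²−y'²−z²)/(2L)=0.0647
  γ=atan2(-0.1764,0.0966)=-1.0697;  ψ=arccos(0.3214)=1.2436;  θ2=γ+ψ≈0.1739
φ3=240.0° → target in arm frame (-0.0853, 0.0107)
  A cos θ + B sin θ = C:  0.2153·cos θ + -0.1764·sin θ = -0.0210
  θ3 = atan2(B,A) + arccos(C/0.2783) = 0.9600

θ₁ = 0.0004, θ₂ = 0.1739, θ₃ = 0.9600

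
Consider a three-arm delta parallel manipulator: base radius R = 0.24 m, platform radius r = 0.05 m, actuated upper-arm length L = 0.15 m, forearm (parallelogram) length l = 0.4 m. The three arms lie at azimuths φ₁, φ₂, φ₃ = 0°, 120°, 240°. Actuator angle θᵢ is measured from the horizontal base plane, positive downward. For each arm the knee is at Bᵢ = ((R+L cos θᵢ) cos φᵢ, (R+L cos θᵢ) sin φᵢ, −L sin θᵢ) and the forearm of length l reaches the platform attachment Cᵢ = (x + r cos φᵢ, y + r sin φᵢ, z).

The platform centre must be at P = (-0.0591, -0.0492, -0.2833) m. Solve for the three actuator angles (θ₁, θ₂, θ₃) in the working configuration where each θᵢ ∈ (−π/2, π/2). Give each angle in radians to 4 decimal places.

arm 1 (φ=0.0°): x'=-0.0591, y'=-0.0492
  A=0.2491, B=-0.2833, C=(l²−L²−A²−y'²−z²)/(2L)=-0.0241
  θ1 = atan2(B,A) + arccos(C/0.3772) = 0.7852
arm 2 (φ=120.0°): x'=-0.0131, y'=0.0758
  A cos θ + B sin θ = C:  0.2031·cos θ + -0.2833·sin θ = 0.0342
  γ=atan2(-0.2833,0.2031)=-0.9489;  ψ=arccos(0.0982)=1.4725;  θ2=γ+ψ≈0.5236
φ3=240.0° → target in arm frame (0.0722, -0.0266)
  A=0.1178, B=-0.2833, C=(l²−L²−A²−y'²−z²)/(2L)=0.1422
  γ=atan2(-0.2833,0.1178)=-1.1766;  ψ=arccos(0.4633)=1.0891;  θ3=γ+ψ≈-0.0875

θ₁ = 0.7852, θ₂ = 0.5236, θ₃ = -0.0875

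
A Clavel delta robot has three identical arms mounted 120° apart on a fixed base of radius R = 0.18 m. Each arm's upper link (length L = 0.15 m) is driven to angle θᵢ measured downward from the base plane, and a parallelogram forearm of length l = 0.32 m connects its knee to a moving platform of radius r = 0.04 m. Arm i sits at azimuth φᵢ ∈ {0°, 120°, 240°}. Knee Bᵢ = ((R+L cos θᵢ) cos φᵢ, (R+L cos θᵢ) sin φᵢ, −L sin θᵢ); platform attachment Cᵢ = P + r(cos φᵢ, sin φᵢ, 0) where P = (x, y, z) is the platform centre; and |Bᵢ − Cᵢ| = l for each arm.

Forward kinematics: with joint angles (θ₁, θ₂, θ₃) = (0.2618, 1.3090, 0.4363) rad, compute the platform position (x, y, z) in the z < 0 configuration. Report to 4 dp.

arm 1 at φ=0.0°: ρ1 = 0.2849;  S1 = (0.2849, 0.0000, -0.0388)
S2 = (0.1788·cos120.0°, 0.1788·sin120.0°, -0.1449) = (-0.0894, 0.1549, -0.1449)
φ3=240.0°: virtual centre (-0.1380, -0.2390, -0.0634), radius l
eliminate P² terms by subtracting sphere 1 from 2 and 3
[-0.7486 0.3097 -0.2121]·P = -0.0297;  [-0.8457 -0.4780 -0.0491]·P = -0.0025
Cramer: x(z) = 0.0242-0.1882z;  y(z) = -0.0375+0.2301z
into |P−S₁|² = l²: 1.0884z² + 0.1585z + -0.0315 = 0;  Δ = 0.1623;  z = -0.2579 or 0.1122 → z<0 root = -0.2579
x = 0.0727, y = -0.0969

(0.0727, -0.0969, -0.2579)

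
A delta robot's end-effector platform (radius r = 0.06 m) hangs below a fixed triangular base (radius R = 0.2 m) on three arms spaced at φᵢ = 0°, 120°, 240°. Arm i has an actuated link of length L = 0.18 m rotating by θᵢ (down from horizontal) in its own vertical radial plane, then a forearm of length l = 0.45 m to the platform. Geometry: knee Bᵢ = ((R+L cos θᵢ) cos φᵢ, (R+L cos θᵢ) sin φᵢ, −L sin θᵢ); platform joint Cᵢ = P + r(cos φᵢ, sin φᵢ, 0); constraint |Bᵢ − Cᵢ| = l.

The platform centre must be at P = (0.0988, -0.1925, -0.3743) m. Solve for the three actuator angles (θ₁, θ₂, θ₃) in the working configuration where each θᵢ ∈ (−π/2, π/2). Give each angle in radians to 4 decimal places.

φ1=0.0° → target in arm frame (0.0988, -0.1925)
  e−x'=0.0412;  (l²−L²−(e−x')²−y'²−z²)/2L = -0.0243
  √(A²+B²)=0.3766;  θ1 = -1.4612+1.6354 ≈ 0.1743
arm 2 (φ=120.0°): x'=-0.2161, y'=0.0107
  A cos θ + B sin θ = C:  0.3561·cos θ + -0.3743·sin θ = -0.2692
  θ2 = atan2(B,A) + arccos(C/0.5166) = 1.3087
φ3=240.0° → target in arm frame (0.1173, 0.1818)
  e−x'=0.0227;  (l²−L²−(e−x')²−y'²−z²)/2L = -0.0099
  γ=atan2(-0.3743,0.0227)=-1.5103;  ψ=arccos(-0.0265)=1.5973;  θ3=γ+ψ≈0.0870

θ₁ = 0.1743, θ₂ = 1.3087, θ₃ = 0.0870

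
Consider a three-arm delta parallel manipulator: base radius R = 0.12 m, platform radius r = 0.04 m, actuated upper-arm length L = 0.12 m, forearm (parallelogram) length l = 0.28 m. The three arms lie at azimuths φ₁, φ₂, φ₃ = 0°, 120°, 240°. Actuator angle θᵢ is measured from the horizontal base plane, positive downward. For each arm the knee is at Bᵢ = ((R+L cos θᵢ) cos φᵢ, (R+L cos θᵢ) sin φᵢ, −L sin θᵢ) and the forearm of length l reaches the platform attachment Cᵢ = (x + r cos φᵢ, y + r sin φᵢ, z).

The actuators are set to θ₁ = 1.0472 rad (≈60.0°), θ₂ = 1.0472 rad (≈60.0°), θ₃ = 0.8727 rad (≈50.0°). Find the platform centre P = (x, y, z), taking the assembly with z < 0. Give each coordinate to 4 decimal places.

O1 = (0.1400·cos0.0°, 0.1400·sin0.0°, -0.1039) = (0.1400, 0.0000, -0.1039)
arm 2 at φ=120.0°: e+L cos θ2 = 0.1400;  O2 = (-0.0700, 0.1212, -0.1039)
O3 = (0.1571·cos240.0°, 0.1571·sin240.0°, -0.0919) = (-0.0786, -0.1361, -0.0919)
|O₂|²−|O₁|² = 0.0000;  |O₃|²−|O₁|² = 0.0027
[-0.4200 0.2425 0.0000]·P = 0.0000;  [-0.4371 -0.2722 0.0240]·P = 0.0027
Cramer: x(z) = -0.0030+0.0264z;  y(z) = -0.0052+0.0457z
quadratic in z: (1.0028)z²+(0.1998)z+(-0.0471)=0, √Δ=0.4785 → z ∈ {-0.3382, 0.1389}; z = -0.3382 (taking z<0)
x = -0.0119, y = -0.0207

(-0.0119, -0.0207, -0.3382)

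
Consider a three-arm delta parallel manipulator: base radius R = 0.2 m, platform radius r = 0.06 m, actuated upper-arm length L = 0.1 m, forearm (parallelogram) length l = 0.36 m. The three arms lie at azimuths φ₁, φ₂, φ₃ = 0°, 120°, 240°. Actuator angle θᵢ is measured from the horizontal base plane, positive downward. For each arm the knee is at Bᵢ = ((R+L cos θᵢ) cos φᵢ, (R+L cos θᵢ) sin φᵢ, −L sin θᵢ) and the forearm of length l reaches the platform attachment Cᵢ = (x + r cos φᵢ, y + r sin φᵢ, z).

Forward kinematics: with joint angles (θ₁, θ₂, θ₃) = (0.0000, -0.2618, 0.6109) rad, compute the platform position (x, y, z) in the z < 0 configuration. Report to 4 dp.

(0.0176, 0.0633, -0.2759)

arm 1 at φ=0.0°: ρ1 = 0.2400;  S1 = (0.2400, 0.0000, 0.0000)
φ2=120.0°: virtual centre (-0.1183, 0.2049, 0.0259), radius l
arm 3 at φ=240.0°: ρ3 = 0.2219;  S3 = (-0.1110, -0.1922, -0.0574)
eliminate P² terms by subtracting sphere 1 from 2 and 3
[-0.7166 0.4098 0.0518]·P = -0.0010;  [-0.7019 -0.3844 -0.1147]·P = -0.0051
Cramer: x(z) = 0.0043-0.0482z;  y(z) = 0.0053-0.2105z
quadratic in z: (1.0466)z²+(0.0205)z+(-0.0740)=0, √Δ=0.5571 → z ∈ {-0.2759, 0.2564}; z = -0.2759 (taking z<0)
x = 0.0176, y = 0.0633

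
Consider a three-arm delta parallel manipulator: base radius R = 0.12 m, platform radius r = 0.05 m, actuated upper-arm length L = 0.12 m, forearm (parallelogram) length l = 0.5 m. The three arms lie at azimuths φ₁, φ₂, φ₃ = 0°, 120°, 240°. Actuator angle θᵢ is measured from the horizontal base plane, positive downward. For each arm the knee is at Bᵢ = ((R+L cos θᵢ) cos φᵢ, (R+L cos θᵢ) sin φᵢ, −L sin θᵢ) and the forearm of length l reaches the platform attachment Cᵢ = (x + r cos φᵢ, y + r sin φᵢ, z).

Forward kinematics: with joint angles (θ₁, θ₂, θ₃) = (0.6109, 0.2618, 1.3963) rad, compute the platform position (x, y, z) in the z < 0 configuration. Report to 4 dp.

φ1=0.0°: virtual centre (0.1683, 0.0000, -0.0688), radius l
O2 = (0.1859·cos120.0°, 0.1859·sin120.0°, -0.0311) = (-0.0930, 0.1610, -0.0311)
arm 3 at φ=240.0°: ρ3 = 0.0908;  O3 = (-0.0454, -0.0787, -0.1182)
eliminate P² terms by subtracting sphere 1 from 2 and 3
plane₁₂: -0.5225x+0.3220y+0.0755z = 0.0025
det = 0.2198;  x = 0.0141+-0.0905z,  y = 0.0306+-0.3814z
sphere 1 gives Az²+Bz+C=0 with A=1.1537, B=0.1422, C=-0.2206;  B²−4AC=1.0381;  roots -0.5032, 0.3799;  negative root z = -0.5032
x = 0.0597, y = 0.2225

(0.0597, 0.2225, -0.5032)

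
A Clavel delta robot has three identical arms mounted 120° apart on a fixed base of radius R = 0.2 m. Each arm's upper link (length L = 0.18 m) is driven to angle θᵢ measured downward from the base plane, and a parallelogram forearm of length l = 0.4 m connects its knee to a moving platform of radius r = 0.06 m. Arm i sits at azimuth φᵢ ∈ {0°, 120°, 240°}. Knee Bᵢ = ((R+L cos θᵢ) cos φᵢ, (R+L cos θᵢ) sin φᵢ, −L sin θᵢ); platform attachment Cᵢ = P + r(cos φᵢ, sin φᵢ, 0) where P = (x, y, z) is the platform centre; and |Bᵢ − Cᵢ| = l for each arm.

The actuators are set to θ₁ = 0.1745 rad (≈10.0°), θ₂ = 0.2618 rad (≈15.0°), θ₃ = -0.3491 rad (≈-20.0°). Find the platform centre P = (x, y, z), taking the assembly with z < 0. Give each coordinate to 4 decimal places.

arm 1 at φ=0.0°: ρ1 = 0.3173;  O1 = (0.3173, 0.0000, -0.0313)
arm 2 at φ=120.0°: ρ2 = 0.3139;  O2 = (-0.1569, 0.2718, -0.0466)
O3 = (0.3091·cos240.0°, 0.3091·sin240.0°, 0.0616) = (-0.1546, -0.2677, 0.0616)
eliminate P² terms by subtracting sphere 1 from 2 and 3
linear system: -0.9484x+0.5436y = -0.0010−-0.0307z; -0.9437x+-0.5355y = -0.0023−0.1856z
Cramer: x(z) = 0.0017+0.0828z;  y(z) = 0.0012+0.2008z
quadratic in z: (1.0472)z²+(0.0108)z+(-0.0594)=0, √Δ=0.4991 → z ∈ {-0.2435, 0.2332}; z = -0.2435 (taking z<0)
x = -0.0184, y = -0.0477

(-0.0184, -0.0477, -0.2435)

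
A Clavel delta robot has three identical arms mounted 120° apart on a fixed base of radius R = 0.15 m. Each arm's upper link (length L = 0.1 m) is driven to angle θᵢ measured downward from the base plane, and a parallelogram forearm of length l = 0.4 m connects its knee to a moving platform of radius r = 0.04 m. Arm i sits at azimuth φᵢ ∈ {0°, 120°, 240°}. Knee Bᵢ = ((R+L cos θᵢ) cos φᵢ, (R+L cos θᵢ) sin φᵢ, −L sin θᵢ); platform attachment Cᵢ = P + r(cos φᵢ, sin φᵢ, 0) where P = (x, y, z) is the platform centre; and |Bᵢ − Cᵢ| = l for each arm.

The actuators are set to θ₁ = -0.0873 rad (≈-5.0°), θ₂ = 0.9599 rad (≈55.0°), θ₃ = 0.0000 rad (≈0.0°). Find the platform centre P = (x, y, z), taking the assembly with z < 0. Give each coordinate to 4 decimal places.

(0.0715, -0.1070, -0.3511)

O1 = (0.2096·cos0.0°, 0.2096·sin0.0°, 0.0087) = (0.2096, 0.0000, 0.0087)
arm 2 at φ=120.0°: e+L cos θ2 = 0.1674;  O2 = (-0.0837, 0.1449, -0.0819)
arm 3 at φ=240.0°: e+L cos θ3 = 0.2100;  O3 = (-0.1050, -0.1819, 0.0000)
subtract pairs → two planes through P
linear system: -0.5866x+0.2899y = -0.0093−-0.1813z; -0.6292x+-0.3637y = 0.0001−-0.0174z
Cramer: x(z) = 0.0085-0.1794z;  y(z) = -0.0149+0.2624z
quadratic in z: (1.1010)z²+(0.0469)z+(-0.1192)=0, √Δ=0.7262 → z ∈ {-0.3511, 0.3085}; z = -0.3511 (taking z<0)
x = 0.0715, y = -0.1070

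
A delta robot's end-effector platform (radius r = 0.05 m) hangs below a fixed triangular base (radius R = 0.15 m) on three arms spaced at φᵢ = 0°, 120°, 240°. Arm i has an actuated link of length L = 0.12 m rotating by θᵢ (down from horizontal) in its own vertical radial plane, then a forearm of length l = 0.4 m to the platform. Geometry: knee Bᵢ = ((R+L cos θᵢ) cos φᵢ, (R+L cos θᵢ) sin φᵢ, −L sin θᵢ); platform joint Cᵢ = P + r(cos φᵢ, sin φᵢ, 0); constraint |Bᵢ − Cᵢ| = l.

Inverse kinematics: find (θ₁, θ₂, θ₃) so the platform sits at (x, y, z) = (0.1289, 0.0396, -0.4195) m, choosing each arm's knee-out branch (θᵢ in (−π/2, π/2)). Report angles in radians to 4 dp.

θ₁ = 0.2621, θ₂ = 0.9604, θ₃ = 1.2220

arm 1 (φ=0.0°): x'=0.1289, y'=0.0396
  A cos θ + B sin θ = C:  -0.0289·cos θ + -0.4195·sin θ = -0.1366
  √(A²+B²)=0.4205;  θ1 = -1.6396+1.9017 ≈ 0.2621
rotate P by −φ2: (-0.0302, -0.1314, -0.4195)
  A=0.1302, B=-0.4195, C=(l²−L²−A²−y'²−z²)/(2L)=-0.2691
  γ=atan2(-0.4195,0.1302)=-1.2700;  ψ=arccos(-0.6128)=2.2304;  θ2=γ+ψ≈0.9604
φ3=240.0° → target in arm frame (-0.0987, 0.0918)
  A=0.1987, B=-0.4195, C=(l²−L²−A²−y'²−z²)/(2L)=-0.3263
  θ3 = atan2(B,A) + arccos(C/0.4642) = 1.2220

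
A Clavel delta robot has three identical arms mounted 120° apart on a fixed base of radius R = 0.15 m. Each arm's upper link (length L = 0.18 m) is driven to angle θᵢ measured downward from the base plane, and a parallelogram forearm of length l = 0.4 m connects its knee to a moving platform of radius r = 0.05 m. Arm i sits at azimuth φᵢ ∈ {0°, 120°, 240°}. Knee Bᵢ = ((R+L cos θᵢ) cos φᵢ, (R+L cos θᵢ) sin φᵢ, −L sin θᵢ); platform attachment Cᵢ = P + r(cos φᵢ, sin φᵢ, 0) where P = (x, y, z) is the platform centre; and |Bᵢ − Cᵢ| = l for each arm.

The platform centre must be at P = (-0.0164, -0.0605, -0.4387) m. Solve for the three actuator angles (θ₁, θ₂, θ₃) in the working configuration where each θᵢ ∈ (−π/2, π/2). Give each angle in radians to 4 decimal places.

φ1=0.0° → target in arm frame (-0.0164, -0.0605)
  e−x'=0.1164;  (l²−L²−(e−x')²−y'²−z²)/2L = -0.2280
  γ=atan2(-0.4387,0.1164)=-1.3114;  ψ=arccos(-0.5023)=2.0970;  θ1=γ+ψ≈0.7856
rotate P by −φ2: (-0.0442, 0.0445, -0.4387)
  A cos θ + B sin θ = C:  0.1442·cos θ + -0.4387·sin θ = -0.2434
  √(A²+B²)=0.4618;  θ2 = -1.2532+2.1260 ≈ 0.8727
arm 3 (φ=240.0°): x'=0.0606, y'=0.0160
  A=0.0394, B=-0.4387, C=(l²−L²−A²−y'²−z²)/(2L)=-0.1852
  γ=atan2(-0.4387,0.0394)=-1.4812;  ψ=arccos(-0.4204)=2.0047;  θ3=γ+ψ≈0.5235

θ₁ = 0.7856, θ₂ = 0.8727, θ₃ = 0.5235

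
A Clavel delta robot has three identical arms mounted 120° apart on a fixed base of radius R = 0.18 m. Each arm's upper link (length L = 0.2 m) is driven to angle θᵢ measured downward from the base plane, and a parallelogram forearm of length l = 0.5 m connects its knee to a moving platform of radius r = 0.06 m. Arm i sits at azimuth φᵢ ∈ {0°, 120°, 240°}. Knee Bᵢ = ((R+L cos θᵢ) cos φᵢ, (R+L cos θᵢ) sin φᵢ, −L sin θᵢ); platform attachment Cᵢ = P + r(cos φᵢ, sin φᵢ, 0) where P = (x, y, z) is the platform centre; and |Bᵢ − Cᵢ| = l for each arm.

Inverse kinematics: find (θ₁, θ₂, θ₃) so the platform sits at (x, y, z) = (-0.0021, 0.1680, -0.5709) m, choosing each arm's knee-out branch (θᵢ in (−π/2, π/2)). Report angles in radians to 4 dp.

arm 1 (φ=0.0°): x'=-0.0021, y'=0.1680
  A=0.1221, B=-0.5709, C=(l²−L²−A²−y'²−z²)/(2L)=-0.3976
  θ1 = atan2(B,A) + arccos(C/0.5838) = 0.9600
arm 2 (φ=120.0°): x'=0.1465, y'=-0.0822
  e−x'=-0.0265;  (l²−L²−(e−x')²−y'²−z²)/2L = -0.3085
  √(A²+B²)=0.5715;  θ2 = -1.6173+2.1409 ≈ 0.5237
φ3=240.0° → target in arm frame (-0.1444, -0.0858)
  e−x'=0.2644;  (l²−L²−(e−x')²−y'²−z²)/2L = -0.4831
  θ3 = atan2(B,A) + arccos(C/0.6292) = 1.3091

θ₁ = 0.9600, θ₂ = 0.5237, θ₃ = 1.3091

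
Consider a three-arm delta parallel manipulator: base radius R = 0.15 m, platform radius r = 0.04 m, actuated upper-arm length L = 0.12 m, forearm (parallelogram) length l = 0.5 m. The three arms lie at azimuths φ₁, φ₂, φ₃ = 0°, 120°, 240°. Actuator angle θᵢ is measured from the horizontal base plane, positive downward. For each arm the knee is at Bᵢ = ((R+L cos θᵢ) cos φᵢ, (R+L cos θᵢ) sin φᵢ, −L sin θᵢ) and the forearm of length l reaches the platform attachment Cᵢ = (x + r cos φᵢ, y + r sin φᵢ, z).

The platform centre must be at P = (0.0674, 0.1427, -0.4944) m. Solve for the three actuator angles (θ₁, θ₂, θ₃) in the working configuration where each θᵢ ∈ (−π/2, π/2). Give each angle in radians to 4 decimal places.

rotate P by −φ1: (0.0674, 0.1427, -0.4944)
  A=0.0426, B=-0.4944, C=(l²−L²−A²−y'²−z²)/(2L)=-0.1292
  γ=atan2(-0.4944,0.0426)=-1.4848;  ψ=arccos(-0.2604)=1.8342;  θ1=γ+ψ≈0.3494
arm 2 (φ=120.0°): x'=0.0899, y'=-0.1297
  e−x'=0.0201;  (l²−L²−(e−x')²−y'²−z²)/2L = -0.1086
  γ=atan2(-0.4944,0.0201)=-1.5301;  ψ=arccos(-0.2195)=1.7921;  θ2=γ+ψ≈0.2619
φ3=240.0° → target in arm frame (-0.1573, -0.0130)
  A=0.2673, B=-0.4944, C=(l²−L²−A²−y'²−z²)/(2L)=-0.3352
  γ=atan2(-0.4944,0.2673)=-1.0752;  ψ=arccos(-0.5964)=2.2097;  θ3=γ+ψ≈1.1346

θ₁ = 0.3494, θ₂ = 0.2619, θ₃ = 1.1346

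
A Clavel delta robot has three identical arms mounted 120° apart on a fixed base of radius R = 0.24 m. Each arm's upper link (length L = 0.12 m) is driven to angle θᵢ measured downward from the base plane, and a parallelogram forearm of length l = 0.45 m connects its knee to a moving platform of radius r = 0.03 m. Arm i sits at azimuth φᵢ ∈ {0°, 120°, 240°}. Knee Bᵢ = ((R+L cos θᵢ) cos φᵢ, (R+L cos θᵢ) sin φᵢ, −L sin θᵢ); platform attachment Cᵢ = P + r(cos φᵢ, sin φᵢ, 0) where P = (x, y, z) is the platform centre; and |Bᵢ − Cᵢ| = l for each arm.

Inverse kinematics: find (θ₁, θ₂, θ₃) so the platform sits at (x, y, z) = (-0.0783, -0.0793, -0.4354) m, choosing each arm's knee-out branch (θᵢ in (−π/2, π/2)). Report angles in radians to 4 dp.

θ₁ = 1.3961, θ₂ = 1.1343, θ₃ = 0.3491

rotate P by −φ1: (-0.0783, -0.0793, -0.4354)
  e−x'=0.2883;  (l²−L²−(e−x')²−y'²−z²)/2L = -0.3787
  γ=atan2(-0.4354,0.2883)=-0.9859;  ψ=arccos(-0.7251)=2.3820;  θ1=γ+ψ≈1.3961
arm 2 (φ=120.0°): x'=-0.0295, y'=0.1075
  A cos θ + B sin θ = C:  0.2395·cos θ + -0.4354·sin θ = -0.2933
  γ=atan2(-0.4354,0.2395)=-1.0679;  ψ=arccos(-0.5902)=2.2021;  θ2=γ+ψ≈1.1343
arm 3 (φ=240.0°): x'=0.1078, y'=-0.0282
  A cos θ + B sin θ = C:  0.1022·cos θ + -0.4354·sin θ = -0.0529
  θ3 = atan2(B,A) + arccos(C/0.4472) = 0.3491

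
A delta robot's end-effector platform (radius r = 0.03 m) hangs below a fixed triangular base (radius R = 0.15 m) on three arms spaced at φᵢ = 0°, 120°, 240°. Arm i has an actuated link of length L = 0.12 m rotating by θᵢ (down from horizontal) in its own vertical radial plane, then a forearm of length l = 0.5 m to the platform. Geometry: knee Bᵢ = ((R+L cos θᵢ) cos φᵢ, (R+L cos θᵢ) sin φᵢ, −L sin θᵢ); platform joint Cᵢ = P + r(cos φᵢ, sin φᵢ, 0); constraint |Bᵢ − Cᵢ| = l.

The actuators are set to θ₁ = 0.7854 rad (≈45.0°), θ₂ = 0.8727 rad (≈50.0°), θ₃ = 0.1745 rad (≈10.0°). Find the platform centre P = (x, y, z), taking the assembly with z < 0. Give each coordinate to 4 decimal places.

S1 = (0.2049·cos0.0°, 0.2049·sin0.0°, -0.0849) = (0.2049, 0.0000, -0.0849)
arm 2 at φ=120.0°: (R−r)+L cos θ2 = 0.1971;  S2 = (-0.0986, 0.1707, -0.0919)
S3 = (0.2382·cos240.0°, 0.2382·sin240.0°, -0.0208) = (-0.1191, -0.2063, -0.0208)
|S₂|²−|S₁|² = -0.0019;  |S₃|²−|S₁|² = 0.0080
[-0.6068 0.3414 -0.0142]·P = -0.0019;  [-0.6479 -0.4125 0.1280]·P = 0.0080
det = 0.4716;  x = -0.0042+0.0803z,  y = -0.0128+0.1842z
quadratic in z: (1.0404)z²+(0.1314)z+(-0.1989)=0, √Δ=0.9193 → z ∈ {-0.5050, 0.3787}; z = -0.5050 (taking z<0)
x = -0.0447, y = -0.1059

(-0.0447, -0.1059, -0.5050)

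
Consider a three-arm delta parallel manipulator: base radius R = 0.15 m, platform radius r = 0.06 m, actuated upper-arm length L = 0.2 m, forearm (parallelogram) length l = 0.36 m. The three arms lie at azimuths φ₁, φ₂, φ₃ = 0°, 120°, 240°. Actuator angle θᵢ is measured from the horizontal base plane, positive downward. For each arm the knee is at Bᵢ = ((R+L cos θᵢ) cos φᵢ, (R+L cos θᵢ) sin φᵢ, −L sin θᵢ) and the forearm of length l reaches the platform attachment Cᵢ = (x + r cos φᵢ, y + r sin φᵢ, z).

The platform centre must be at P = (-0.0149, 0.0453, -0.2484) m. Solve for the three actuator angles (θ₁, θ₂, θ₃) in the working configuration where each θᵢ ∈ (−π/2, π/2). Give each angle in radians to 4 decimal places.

φ1=0.0° → target in arm frame (-0.0149, 0.0453)
  A cos θ + B sin θ = C:  0.1049·cos θ + -0.2484·sin θ = 0.0371
  θ1 = atan2(B,A) + arccos(C/0.2696) = 0.2615
arm 2 (φ=120.0°): x'=0.0467, y'=-0.0097
  e−x'=0.0433;  (l²−L²−(e−x')²−y'²−z²)/2L = 0.0648
  θ2 = atan2(B,A) + arccos(C/0.2521) = -0.0873
arm 3 (φ=240.0°): x'=-0.0318, y'=-0.0356
  A cos θ + B sin θ = C:  0.1218·cos θ + -0.2484·sin θ = 0.0295
  √(A²+B²)=0.2766;  θ3 = -1.1150+1.4639 ≈ 0.3490

θ₁ = 0.2615, θ₂ = -0.0873, θ₃ = 0.3490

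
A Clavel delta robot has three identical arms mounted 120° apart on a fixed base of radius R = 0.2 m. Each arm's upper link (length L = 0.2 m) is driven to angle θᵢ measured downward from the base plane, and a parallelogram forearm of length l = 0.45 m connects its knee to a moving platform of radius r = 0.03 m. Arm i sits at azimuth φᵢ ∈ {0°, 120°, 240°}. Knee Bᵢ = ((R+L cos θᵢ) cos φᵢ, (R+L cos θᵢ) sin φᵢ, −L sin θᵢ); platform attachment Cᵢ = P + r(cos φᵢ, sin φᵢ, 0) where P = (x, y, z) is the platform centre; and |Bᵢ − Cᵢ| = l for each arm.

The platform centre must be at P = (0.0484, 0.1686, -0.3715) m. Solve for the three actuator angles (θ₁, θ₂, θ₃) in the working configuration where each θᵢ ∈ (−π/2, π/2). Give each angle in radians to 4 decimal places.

θ₁ = 0.4364, θ₂ = 0.0874, θ₃ = 1.2215

arm 1 (φ=0.0°): x'=0.0484, y'=0.1686
  A cos θ + B sin θ = C:  0.1216·cos θ + -0.3715·sin θ = -0.0468
  γ=atan2(-0.3715,0.1216)=-1.2545;  ψ=arccos(-0.1198)=1.6908;  θ1=γ+ψ≈0.4364
arm 2 (φ=120.0°): x'=0.1218, y'=-0.1262
  A=0.0482, B=-0.3715, C=(l²−L²−A²−y'²−z²)/(2L)=0.0156
  √(A²+B²)=0.3746;  θ2 = -1.4418+1.5292 ≈ 0.0874
rotate P by −φ3: (-0.1702, -0.0424, -0.3715)
  A=0.3402, B=-0.3715, C=(l²−L²−A²−y'²−z²)/(2L)=-0.2326
  √(A²+B²)=0.5037;  θ3 = -0.8293+2.0508 ≈ 1.2215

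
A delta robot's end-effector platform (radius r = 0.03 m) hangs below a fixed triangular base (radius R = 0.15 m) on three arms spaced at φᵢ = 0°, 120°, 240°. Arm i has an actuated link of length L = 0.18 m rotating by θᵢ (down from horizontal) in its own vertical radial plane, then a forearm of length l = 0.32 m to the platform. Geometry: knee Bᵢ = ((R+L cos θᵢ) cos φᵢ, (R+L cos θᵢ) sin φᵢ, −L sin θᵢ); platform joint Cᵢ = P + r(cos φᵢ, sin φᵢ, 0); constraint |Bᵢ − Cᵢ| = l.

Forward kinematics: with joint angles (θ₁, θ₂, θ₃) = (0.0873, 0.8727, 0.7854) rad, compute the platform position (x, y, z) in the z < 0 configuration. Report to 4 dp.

arm 1 at φ=0.0°: e+L cos θ1 = 0.2993;  O1 = (0.2993, 0.0000, -0.0157)
φ2=120.0°: virtual centre (-0.1178, 0.2041, -0.1379), radius l
φ3=240.0°: virtual centre (-0.1236, -0.2141, -0.1273), radius l
subtract pairs → two planes through P
plane₁₂: -0.8343x+0.4082y+-0.2444z = -0.0153
det = 0.7027;  x = 0.0166+-0.2786z,  y = -0.0036+0.0292z
sphere 1 gives Az²+Bz+C=0 with A=1.0785, B=0.1887, C=-0.0222;  B²−4AC=0.1314;  roots -0.2555, 0.0805;  negative root z = -0.2555
x = 0.0878, y = -0.0110

(0.0878, -0.0110, -0.2555)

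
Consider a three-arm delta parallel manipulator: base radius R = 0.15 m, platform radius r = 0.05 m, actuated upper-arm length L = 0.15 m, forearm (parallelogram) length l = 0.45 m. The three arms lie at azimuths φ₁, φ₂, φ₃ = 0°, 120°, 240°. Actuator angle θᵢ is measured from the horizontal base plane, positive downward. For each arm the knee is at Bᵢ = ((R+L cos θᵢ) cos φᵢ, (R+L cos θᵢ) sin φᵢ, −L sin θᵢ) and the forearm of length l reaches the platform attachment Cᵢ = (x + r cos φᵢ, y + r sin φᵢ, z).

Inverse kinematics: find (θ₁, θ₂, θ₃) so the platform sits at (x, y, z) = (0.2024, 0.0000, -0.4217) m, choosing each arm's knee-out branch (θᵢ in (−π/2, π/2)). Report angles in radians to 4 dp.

arm 1 (φ=0.0°): x'=0.2024, y'=0.0000
  A=-0.1024, B=-0.4217, C=(l²−L²−A²−y'²−z²)/(2L)=-0.0277
  θ1 = atan2(B,A) + arccos(C/0.4340) = -0.1743
rotate P by −φ2: (-0.1012, -0.1753, -0.4217)
  e−x'=0.2012;  (l²−L²−(e−x')²−y'²−z²)/2L = -0.2301
  √(A²+B²)=0.4672;  θ2 = -1.1256+2.0858 ≈ 0.9602
φ3=240.0° → target in arm frame (-0.1012, 0.1753)
  e−x'=0.2012;  (l²−L²−(e−x')²−y'²−z²)/2L = -0.2301
  θ3 = atan2(B,A) + arccos(C/0.4672) = 0.9602

θ₁ = -0.1743, θ₂ = 0.9602, θ₃ = 0.9602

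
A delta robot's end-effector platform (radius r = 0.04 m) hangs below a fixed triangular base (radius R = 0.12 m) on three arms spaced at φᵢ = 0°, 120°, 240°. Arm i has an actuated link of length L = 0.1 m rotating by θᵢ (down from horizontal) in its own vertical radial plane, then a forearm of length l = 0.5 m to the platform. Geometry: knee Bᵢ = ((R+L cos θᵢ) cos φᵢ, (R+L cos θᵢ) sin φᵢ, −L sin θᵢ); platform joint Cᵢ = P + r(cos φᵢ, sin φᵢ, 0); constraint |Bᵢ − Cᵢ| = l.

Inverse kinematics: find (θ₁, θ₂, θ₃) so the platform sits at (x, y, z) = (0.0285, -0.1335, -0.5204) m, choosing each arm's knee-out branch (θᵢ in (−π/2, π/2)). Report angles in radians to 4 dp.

θ₁ = 0.6112, θ₂ = 1.1349, θ₃ = 0.3493

rotate P by −φ1: (0.0285, -0.1335, -0.5204)
  e−x'=0.0515;  (l²−L²−(e−x')²−y'²−z²)/2L = -0.2565
  γ=atan2(-0.5204,0.0515)=-1.4722;  ψ=arccos(-0.4904)=2.0834;  θ1=γ+ψ≈0.6112
φ2=120.0° → target in arm frame (-0.1299, 0.0421)
  A cos θ + B sin θ = C:  0.2099·cos θ + -0.5204·sin θ = -0.3831
  θ2 = atan2(B,A) + arccos(C/0.5611) = 1.1349
φ3=240.0° → target in arm frame (0.1014, 0.0914)
  A=-0.0214, B=-0.5204, C=(l²−L²−A²−y'²−z²)/(2L)=-0.1982
  √(A²+B²)=0.5208;  θ3 = -1.6118+1.9611 ≈ 0.3493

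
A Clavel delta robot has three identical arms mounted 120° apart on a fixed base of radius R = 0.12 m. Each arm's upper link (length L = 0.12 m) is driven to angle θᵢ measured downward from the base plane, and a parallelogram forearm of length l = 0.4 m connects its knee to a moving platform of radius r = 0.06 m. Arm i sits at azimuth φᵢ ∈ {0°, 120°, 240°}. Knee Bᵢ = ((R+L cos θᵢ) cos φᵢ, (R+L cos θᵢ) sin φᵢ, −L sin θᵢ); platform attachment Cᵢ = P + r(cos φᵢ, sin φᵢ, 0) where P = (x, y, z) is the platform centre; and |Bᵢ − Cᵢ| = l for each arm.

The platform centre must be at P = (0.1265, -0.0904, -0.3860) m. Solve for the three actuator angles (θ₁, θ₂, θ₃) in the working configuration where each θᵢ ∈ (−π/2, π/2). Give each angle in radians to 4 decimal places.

arm 1 (φ=0.0°): x'=0.1265, y'=-0.0904
  A cos θ + B sin θ = C:  -0.0665·cos θ + -0.3860·sin θ = -0.0666
  γ=atan2(-0.3860,-0.0665)=-1.7414;  ψ=arccos(-0.1701)=1.7417;  θ1=γ+ψ≈0.0003
arm 2 (φ=120.0°): x'=-0.1415, y'=-0.0644
  A=0.2015, B=-0.3860, C=(l²−L²−A²−y'²−z²)/(2L)=-0.2006
  √(A²+B²)=0.4354;  θ2 = -1.0896+2.0497 ≈ 0.9601
φ3=240.0° → target in arm frame (0.0150, 0.1548)
  e−x'=0.0450;  (l²−L²−(e−x')²−y'²−z²)/2L = -0.1224
  θ3 = atan2(B,A) + arccos(C/0.3886) = 0.4363

θ₁ = 0.0003, θ₂ = 0.9601, θ₃ = 0.4363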